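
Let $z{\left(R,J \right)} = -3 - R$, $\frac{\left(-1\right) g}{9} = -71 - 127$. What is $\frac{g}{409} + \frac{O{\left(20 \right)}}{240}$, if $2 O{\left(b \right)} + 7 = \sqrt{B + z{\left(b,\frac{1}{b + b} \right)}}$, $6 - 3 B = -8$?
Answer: $\frac{852497}{196320} + \frac{i \sqrt{165}}{1440} \approx 4.3424 + 0.0089203 i$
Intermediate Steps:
$g = 1782$ ($g = - 9 \left(-71 - 127\right) = \left(-9\right) \left(-198\right) = 1782$)
$B = \frac{14}{3}$ ($B = 2 - - \frac{8}{3} = 2 + \frac{8}{3} = \frac{14}{3} \approx 4.6667$)
$O{\left(b \right)} = - \frac{7}{2} + \frac{\sqrt{\frac{5}{3} - b}}{2}$ ($O{\left(b \right)} = - \frac{7}{2} + \frac{\sqrt{\frac{14}{3} - \left(3 + b\right)}}{2} = - \frac{7}{2} + \frac{\sqrt{\frac{5}{3} - b}}{2}$)
$\frac{g}{409} + \frac{O{\left(20 \right)}}{240} = \frac{1782}{409} + \frac{- \frac{7}{2} + \frac{\sqrt{15 - 180}}{6}}{240} = 1782 \cdot \frac{1}{409} + \left(- \frac{7}{2} + \frac{\sqrt{15 - 180}}{6}\right) \frac{1}{240} = \frac{1782}{409} + \left(- \frac{7}{2} + \frac{\sqrt{-165}}{6}\right) \frac{1}{240} = \frac{1782}{409} + \left(- \frac{7}{2} + \frac{i \sqrt{165}}{6}\right) \frac{1}{240} = \frac{1782}{409} - \left(\frac{7}{480} - \frac{i \sqrt{165}}{1440}\right) = \frac{852497}{196320} + \frac{i \sqrt{165}}{1440}$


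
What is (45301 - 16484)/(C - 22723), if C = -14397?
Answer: -28817/37120 ≈ -0.77632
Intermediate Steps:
(45301 - 16484)/(C - 22723) = (45301 - 16484)/(-14397 - 22723) = 28817/(-37120) = 28817*(-1/37120) = -28817/37120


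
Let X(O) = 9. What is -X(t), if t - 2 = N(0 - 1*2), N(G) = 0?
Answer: -9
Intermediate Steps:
t = 2 (t = 2 + 0 = 2)
-X(t) = -1*9 = -9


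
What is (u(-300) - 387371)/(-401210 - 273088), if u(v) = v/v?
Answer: 193685/337149 ≈ 0.57448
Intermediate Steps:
u(v) = 1
(u(-300) - 387371)/(-401210 - 273088) = (1 - 387371)/(-401210 - 273088) = -387370/(-674298) = -387370*(-1/674298) = 193685/337149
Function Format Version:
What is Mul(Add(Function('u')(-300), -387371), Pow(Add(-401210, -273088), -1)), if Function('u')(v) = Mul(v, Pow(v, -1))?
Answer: Rational(193685, 337149) ≈ 0.57448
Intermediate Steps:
Function('u')(v) = 1
Mul(Add(Function('u')(-300), -387371), Pow(Add(-401210, -273088), -1)) = Mul(Add(1, -387371), Pow(Add(-401210, -273088), -1)) = Mul(-387370, Pow(-674298, -1)) = Mul(-387370, Rational(-1, 674298)) = Rational(193685, 337149)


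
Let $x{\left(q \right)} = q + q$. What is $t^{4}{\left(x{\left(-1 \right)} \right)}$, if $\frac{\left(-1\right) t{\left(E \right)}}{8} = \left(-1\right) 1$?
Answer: $4096$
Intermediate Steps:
$x{\left(q \right)} = 2 q$
$t{\left(E \right)} = 8$ ($t{\left(E \right)} = - 8 \left(\left(-1\right) 1\right) = \left(-8\right) \left(-1\right) = 8$)
$t^{4}{\left(x{\left(-1 \right)} \right)} = 8^{4} = 4096$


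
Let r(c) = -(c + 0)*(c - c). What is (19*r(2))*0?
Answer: 0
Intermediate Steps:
r(c) = 0 (r(c) = -c*0 = -1*0 = 0)
(19*r(2))*0 = (19*0)*0 = 0*0 = 0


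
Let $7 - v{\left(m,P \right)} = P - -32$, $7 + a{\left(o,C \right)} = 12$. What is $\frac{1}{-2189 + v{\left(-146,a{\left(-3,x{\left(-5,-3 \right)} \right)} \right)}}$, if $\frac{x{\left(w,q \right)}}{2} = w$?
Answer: $- \frac{1}{2219} \approx -0.00045065$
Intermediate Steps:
$x{\left(w,q \right)} = 2 w$
$a{\left(o,C \right)} = 5$ ($a{\left(o,C \right)} = -7 + 12 = 5$)
$v{\left(m,P \right)} = -25 - P$ ($v{\left(m,P \right)} = 7 - \left(P - -32\right) = 7 - \left(P + 32\right) = 7 - \left(32 + P\right) = -25 - P$)
$\frac{1}{-2189 + v{\left(-146,a{\left(-3,x{\left(-5,-3 \right)} \right)} \right)}} = \frac{1}{-2189 - 30} = \frac{1}{-2219} = - \frac{1}{2219}$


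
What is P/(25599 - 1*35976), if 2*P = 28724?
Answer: -14362/10377 ≈ -1.3840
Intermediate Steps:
P = 14362 (P = (1/2)*28724 = 14362)
P/(25599 - 1*35976) = 14362/(25599 - 1*35976) = 14362/(25599 - 35976) = 14362/(-10377) = 14362*(-1/10377) = -14362/10377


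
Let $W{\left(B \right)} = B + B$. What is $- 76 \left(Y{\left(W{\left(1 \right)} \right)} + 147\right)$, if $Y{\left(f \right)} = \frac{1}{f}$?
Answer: $-11210$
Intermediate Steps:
$W{\left(B \right)} = 2 B$
$- 76 \left(Y{\left(W{\left(1 \right)} \right)} + 147\right) = - 76 \left(\frac{1}{2 \cdot 1} + 147\right) = - 76 \left(\frac{1}{2} + 147\right) = \left(-76\right) \frac{295}{2} = -11210$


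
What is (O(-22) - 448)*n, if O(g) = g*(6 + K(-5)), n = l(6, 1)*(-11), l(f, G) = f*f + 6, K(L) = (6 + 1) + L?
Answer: 288288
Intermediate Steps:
K(L) = 7 + L
l(f, G) = 6 + f² (l(f, G) = f² + 6 = 6 + f²)
n = -462 (n = (6 + 6²)*(-11) = (6 + 36)*(-11) = 42*(-11) = -462)
O(g) = 8*g (O(g) = g*(6 + (7 - 5)) = g*(6 + 2) = g*8 = 8*g)
(O(-22) - 448)*n = (8*(-22) - 448)*(-462) = (-176 - 448)*(-462) = -624*(-462) = 288288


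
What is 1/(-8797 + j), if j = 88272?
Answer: 1/79475 ≈ 1.2583e-5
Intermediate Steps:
1/(-8797 + j) = 1/(-8797 + 88272) = 1/79475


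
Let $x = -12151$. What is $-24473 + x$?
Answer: $-36624$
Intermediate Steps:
$-24473 + x = -24473 - 12151 = -36624$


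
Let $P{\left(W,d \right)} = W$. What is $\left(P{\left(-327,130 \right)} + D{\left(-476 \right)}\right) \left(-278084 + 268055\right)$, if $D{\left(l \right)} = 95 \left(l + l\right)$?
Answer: $910302243$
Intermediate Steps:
$D{\left(l \right)} = 190 l$ ($D{\left(l \right)} = 95 \cdot 2 l = 190 l$)
$\left(P{\left(-327,130 \right)} + D{\left(-476 \right)}\right) \left(-278084 + 268055\right) = \left(-327 + 190 \left(-476\right)\right) \left(-278084 + 268055\right) = \left(-327 - 90440\right) \left(-10029\right) = \left(-90767\right) \left(-10029\right) = 910302243$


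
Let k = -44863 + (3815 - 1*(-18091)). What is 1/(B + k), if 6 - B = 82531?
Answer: -1/105482 ≈ -9.4803e-6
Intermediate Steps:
B = -82525 (B = 6 - 1*82531 = 6 - 82531 = -82525)
k = -22957 (k = -44863 + (3815 + 18091) = -44863 + 21906 = -22957)
1/(B + k) = 1/(-82525 - 22957) = 1/(-105482) = -1/105482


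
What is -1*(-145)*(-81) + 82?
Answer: -11663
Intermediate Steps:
-1*(-145)*(-81) + 82 = 145*(-81) + 82 = -11745 + 82 = -11663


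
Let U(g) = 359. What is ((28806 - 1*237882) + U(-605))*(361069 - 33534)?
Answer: -68362122595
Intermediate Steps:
((28806 - 1*237882) + U(-605))*(361069 - 33534) = ((28806 - 1*237882) + 359)*(361069 - 33534) = ((28806 - 237882) + 359)*327535 = (-209076 + 359)*327535 = -208717*327535 = -68362122595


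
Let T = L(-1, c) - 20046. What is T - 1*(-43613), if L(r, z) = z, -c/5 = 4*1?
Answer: 23547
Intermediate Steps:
c = -20 ≈ -20.000
T = -20066 (T = -20 - 20046 = -20066)
T - 1*(-43613) = -20066 - 1*(-43613) = -20066 + 43613 = 23547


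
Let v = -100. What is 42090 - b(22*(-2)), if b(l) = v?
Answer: 42190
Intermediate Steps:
b(l) = -100
42090 - b(22*(-2)) = 42090 - 1*(-100) = 42090 + 100 = 42190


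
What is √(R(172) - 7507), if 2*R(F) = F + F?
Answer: 3*I*√815 ≈ 85.645*I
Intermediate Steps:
R(F) = F (R(F) = (F + F)/2 = (2*F)/2 = F)
√(R(172) - 7507) = √(172 - 7507) = √(-7335) = 3*I*√815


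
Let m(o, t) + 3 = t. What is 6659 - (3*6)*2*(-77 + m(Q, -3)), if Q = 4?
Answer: 9647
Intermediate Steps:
m(o, t) = -3 + t
6659 - (3*6)*2*(-77 + m(Q, -3)) = 6659 - (3*6)*2*(-77 + (-3 - 3)) = 6659 - 18*2*(-77 - 6) = 6659 - 36*(-83) = 6659 - 1*(-2988) = 6659 + 2988 = 9647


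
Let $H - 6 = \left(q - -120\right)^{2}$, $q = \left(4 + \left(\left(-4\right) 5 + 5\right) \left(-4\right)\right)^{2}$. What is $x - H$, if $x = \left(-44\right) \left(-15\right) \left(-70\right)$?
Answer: $-17820862$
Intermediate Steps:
$x = -46200$ ($x = 660 \left(-70\right) = -46200$)
$q = 4096$ ($q = \left(4 + \left(-20 + 5\right) \left(-4\right)\right)^{2} = \left(4 - -60\right)^{2} = \left(4 + 60\right)^{2} = 64^{2} = 4096$)
$H = 17774662$ ($H = 6 + \left(4096 - -120\right)^{2} = 6 + \left(4096 + 120\right)^{2} = 6 + 4216^{2} = 6 + 17774656 = 17774662$)
$x - H = -46200 - 17774662 = -17820862$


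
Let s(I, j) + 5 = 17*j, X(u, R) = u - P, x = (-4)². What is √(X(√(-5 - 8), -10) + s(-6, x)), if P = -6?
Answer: √(273 + I*√13) ≈ 16.523 + 0.1091*I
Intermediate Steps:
x = 16
X(u, R) = 6 + u (X(u, R) = u - 1*(-6) = u + 6 = 6 + u)
s(I, j) = -5 + 17*j
√(X(√(-5 - 8), -10) + s(-6, x)) = √((6 + √(-5 - 8)) + (-5 + 17*16)) = √((6 + √(-13)) + (-5 + 272)) = √((6 + I*√13) + 267) = √(273 + I*√13)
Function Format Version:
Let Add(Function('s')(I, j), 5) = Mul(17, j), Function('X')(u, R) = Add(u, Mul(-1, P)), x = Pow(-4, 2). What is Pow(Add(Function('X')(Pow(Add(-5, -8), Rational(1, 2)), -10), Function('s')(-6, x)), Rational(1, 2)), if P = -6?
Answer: Pow(Add(273, Mul(I, Pow(13, Rational(1, 2)))), Rational(1, 2)) ≈ Add(16.523, Mul(0.1091, I))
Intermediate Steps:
x = 16
Function('X')(u, R) = Add(6, u) (Function('X')(u, R) = Add(u, Mul(-1, -6)) = Add(u, 6) = Add(6, u))
Function('s')(I, j) = Add(-5, Mul(17, j))
Pow(Add(Function('X')(Pow(Add(-5, -8), Rational(1, 2)), -10), Function('s')(-6, x)), Rational(1, 2)) = Pow(Add(Add(6, Pow(Add(-5, -8), Rational(1, 2))), Add(-5, Mul(17, 16))), Rational(1, 2)) = Pow(Add(Add(6, Pow(-13, Rational(1, 2))), Add(-5, 272)), Rational(1, 2)) = Pow(Add(Add(6, Mul(I, Pow(13, Rational(1, 2)))), 267), Rational(1, 2)) = Pow(Add(273, Mul(I, Pow(13, Rational(1, 2)))), Rational(1, 2))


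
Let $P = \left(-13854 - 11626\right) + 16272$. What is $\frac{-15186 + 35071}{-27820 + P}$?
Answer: $- \frac{19885}{37028} \approx -0.53703$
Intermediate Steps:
$P = -9208$ ($P = -25480 + 16272 = -9208$)
$\frac{-15186 + 35071}{-27820 + P} = \frac{-15186 + 35071}{-27820 - 9208} = \frac{19885}{-37028} = 19885 \left(- \frac{1}{37028}\right) = - \frac{19885}{37028}$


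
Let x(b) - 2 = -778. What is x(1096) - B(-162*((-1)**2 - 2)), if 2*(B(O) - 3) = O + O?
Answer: -941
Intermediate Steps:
x(b) = -776 (x(b) = 2 - 778 = -776)
B(O) = 3 + O (B(O) = 3 + (O + O)/2 = 3 + (2*O)/2 = 3 + O)
x(1096) - B(-162*((-1)**2 - 2)) = -776 - (3 - 162*((-1)**2 - 2)) = -776 - (3 - 162*(1 - 2)) = -776 - (3 - 162*(-1)) = -776 - (3 + 162) = -776 - 1*165 = -776 - 165 = -941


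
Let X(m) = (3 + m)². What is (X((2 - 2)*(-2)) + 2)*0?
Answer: 0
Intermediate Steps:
(X((2 - 2)*(-2)) + 2)*0 = ((3 + (2 - 2)*(-2))² + 2)*0 = ((3 + 0*(-2))² + 2)*0 = ((3 + 0)² + 2)*0 = (3² + 2)*0 = (9 + 2)*0 = 11*0 = 0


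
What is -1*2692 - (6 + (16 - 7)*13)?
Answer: -2815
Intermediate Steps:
-1*2692 - (6 + (16 - 7)*13) = -2692 - (6 + 9*13) = -2692 - (6 + 117) = -2692 - 1*123 = -2692 - 123 = -2815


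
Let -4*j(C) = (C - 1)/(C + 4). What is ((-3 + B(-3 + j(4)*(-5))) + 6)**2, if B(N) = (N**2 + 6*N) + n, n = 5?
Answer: 638401/1048576 ≈ 0.60883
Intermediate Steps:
j(C) = -(-1 + C)/(4*(4 + C)) (j(C) = -(C - 1)/(4*(C + 4)) = -(-1 + C)/(4*(4 + C)))
B(N) = 5 + N**2 + 6*N (B(N) = (N**2 + 6*N) + 5 = 5 + N**2 + 6*N)
((-3 + B(-3 + j(4)*(-5))) + 6)**2 = ((-3 + (5 + (-3 + ((1 - 1*4)/(4*(4 + 4)))*(-5))**2 + 6*(-3 + ((1 - 1*4)/(4*(4 + 4)))*(-5)))) + 6)**2 = ((-3 + (5 + (-3 + ((1/4)*(1 - 4)/8)*(-5))**2 + 6*(-3 + ((1/4)*(1 - 4)/8)*(-5)))) + 6)**2 = ((-3 + (5 + (-3 + ((1/4)*(1/8)*(-3))*(-5))**2 + 6*(-3 + ((1/4)*(1/8)*(-3))*(-5)))) + 6)**2 = ((-3 + (5 + (-3 - 3/32*(-5))**2 + 6*(-3 - 3/32*(-5)))) + 6)**2 = ((-3 + (5 + (-3 + 15/32)**2 + 6*(-3 + 15/32))) + 6)**2 = ((-3 + (5 + (-81/32)**2 + 6*(-81/32))) + 6)**2 = ((-3 + (5 + 6561/1024 - 243/16)) + 6)**2 = ((-3 - 3871/1024) + 6)**2 = (-6943/1024 + 6)**2 = (-799/1024)**2 = 638401/1048576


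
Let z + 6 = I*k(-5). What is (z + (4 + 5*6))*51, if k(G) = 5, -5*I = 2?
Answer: 1326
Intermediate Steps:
I = -⅖ (I = -⅕*2 = -⅖ ≈ -0.40000)
z = -8 (z = -6 - ⅖*5 = -6 - 2 = -8)
(z + (4 + 5*6))*51 = (-8 + (4 + 5*6))*51 = (-8 + (4 + 30))*51 = (-8 + 34)*51 = 26*51 = 1326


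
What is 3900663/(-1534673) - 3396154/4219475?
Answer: -21670735859567/6475514356675 ≈ -3.3466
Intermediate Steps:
3900663/(-1534673) - 3396154/4219475 = 3900663*(-1/1534673) - 3396154*1/4219475 = -3900663/1534673 - 3396154/4219475 = -21670735859567/6475514356675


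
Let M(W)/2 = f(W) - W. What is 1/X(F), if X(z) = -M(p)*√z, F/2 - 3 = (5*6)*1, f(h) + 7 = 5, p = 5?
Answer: √66/924 ≈ 0.0087923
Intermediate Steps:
f(h) = -2 (f(h) = -7 + 5 = -2)
F = 66 (F = 6 + 2*((5*6)*1) = 6 + 2*(30*1) = 6 + 2*30 = 6 + 60 = 66)
M(W) = -4 - 2*W (M(W) = 2*(-2 - W) = -4 - 2*W)
X(z) = 14*√z (X(z) = -(-4 - 2*5)*√z = -(-4 - 10)*√z = -(-14)*√z = 14*√z)
1/X(F) = 1/(14*√66) = √66/924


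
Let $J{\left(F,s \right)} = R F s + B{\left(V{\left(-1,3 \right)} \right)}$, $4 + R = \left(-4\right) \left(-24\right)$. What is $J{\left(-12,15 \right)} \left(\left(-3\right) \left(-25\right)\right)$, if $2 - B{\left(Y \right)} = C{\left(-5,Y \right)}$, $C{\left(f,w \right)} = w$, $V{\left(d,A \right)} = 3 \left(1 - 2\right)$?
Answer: $-1241625$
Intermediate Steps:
$V{\left(d,A \right)} = -3$ ($V{\left(d,A \right)} = 3 \left(-1\right) = -3$)
$B{\left(Y \right)} = 2 - Y$
$R = 92$ ($R = -4 - -96 = -4 + 96 = 92$)
$J{\left(F,s \right)} = 5 + 92 F s$ ($J{\left(F,s \right)} = 92 F s + \left(2 - -3\right) = 92 F s + \left(2 + 3\right) = 92 F s + 5 = 5 + 92 F s$)
$J{\left(-12,15 \right)} \left(\left(-3\right) \left(-25\right)\right) = \left(5 + 92 \left(-12\right) 15\right) \left(\left(-3\right) \left(-25\right)\right) = \left(5 - 16560\right) 75 = \left(-16555\right) 75 = -1241625$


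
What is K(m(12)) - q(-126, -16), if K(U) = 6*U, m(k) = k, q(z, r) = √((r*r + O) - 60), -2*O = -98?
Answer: 72 - 7*√5 ≈ 56.348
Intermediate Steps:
O = 49 (O = -½*(-98) = 49)
q(z, r) = √(-11 + r²) (q(z, r) = √((r*r + 49) - 60) = √((r² + 49) - 60) = √((49 + r²) - 60) = √(-11 + r²))
K(m(12)) - q(-126, -16) = 6*12 - √(-11 + (-16)²) = 72 - √(-11 + 256) = 72 - √245 = 72 - 7*√5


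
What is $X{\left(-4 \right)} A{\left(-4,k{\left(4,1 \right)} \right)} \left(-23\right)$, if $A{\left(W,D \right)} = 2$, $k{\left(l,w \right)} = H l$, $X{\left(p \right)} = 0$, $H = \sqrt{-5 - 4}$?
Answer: $0$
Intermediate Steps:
$H = 3 i$ ($H = \sqrt{-9} = 3 i \approx 3.0 i$)
$k{\left(l,w \right)} = 3 i l$
$X{\left(-4 \right)} A{\left(-4,k{\left(4,1 \right)} \right)} \left(-23\right) = 0 \cdot 2 \left(-23\right) = 0 \left(-23\right) = 0$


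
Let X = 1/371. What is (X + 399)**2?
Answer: 21912880900/137641 ≈ 1.5920e+5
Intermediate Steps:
X = 1/371 ≈ 0.0026954
(X + 399)**2 = (1/371 + 399)**2 = (148030/371)**2 = 21912880900/137641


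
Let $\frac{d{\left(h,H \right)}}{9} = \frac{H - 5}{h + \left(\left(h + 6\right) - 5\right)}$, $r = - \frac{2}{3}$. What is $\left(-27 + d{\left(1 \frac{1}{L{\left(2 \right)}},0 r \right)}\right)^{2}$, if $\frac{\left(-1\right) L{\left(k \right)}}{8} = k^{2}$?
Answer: $5625$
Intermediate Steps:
$L{\left(k \right)} = - 8 k^{2}$
$r = - \frac{2}{3}$ ($r = \left(-2\right) \frac{1}{3} = - \frac{2}{3} \approx -0.66667$)
$d{\left(h,H \right)} = \frac{9 \left(-5 + H\right)}{1 + 2 h}$ ($d{\left(h,H \right)} = 9 \frac{H - 5}{h + \left(\left(h + 6\right) - 5\right)} = 9 \frac{-5 + H}{h + \left(\left(6 + h\right) - 5\right)} = 9 \frac{-5 + H}{h + \left(1 + h\right)} = 9 \frac{-5 + H}{1 + 2 h} = \frac{9 \left(-5 + H\right)}{1 + 2 h}$)
$\left(-27 + d{\left(1 \frac{1}{L{\left(2 \right)}},0 r \right)}\right)^{2} = \left(-27 + \frac{9 \left(-5 + 0 \left(- \frac{2}{3}\right)\right)}{1 + 2 \cdot 1 \frac{1}{\left(-8\right) 2^{2}}}\right)^{2} = \left(-27 + \frac{9 \left(-5 + 0\right)}{1 + 2 \cdot 1 \frac{1}{\left(-8\right) 4}}\right)^{2} = \left(-27 + 9 \frac{1}{1 + 2 \cdot 1 \frac{1}{-32}} \left(-5\right)\right)^{2} = \left(-27 + 9 \frac{1}{1 + 2 \cdot 1 \left(- \frac{1}{32}\right)} \left(-5\right)\right)^{2} = \left(-27 + 9 \frac{1}{1 + 2 \left(- \frac{1}{32}\right)} \left(-5\right)\right)^{2} = \left(-27 + 9 \frac{1}{1 - \frac{1}{16}} \left(-5\right)\right)^{2} = \left(-27 + 9 \frac{1}{\frac{15}{16}} \left(-5\right)\right)^{2} = \left(-27 + 9 \cdot \frac{16}{15} \left(-5\right)\right)^{2} = \left(-27 - 48\right)^{2} = \left(-75\right)^{2} = 5625$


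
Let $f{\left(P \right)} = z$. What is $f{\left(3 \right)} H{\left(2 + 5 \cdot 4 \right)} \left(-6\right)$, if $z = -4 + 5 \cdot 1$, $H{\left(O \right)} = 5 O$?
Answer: $-660$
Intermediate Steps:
$z = 1$ ($z = -4 + 5 = 1$)
$f{\left(P \right)} = 1$
$f{\left(3 \right)} H{\left(2 + 5 \cdot 4 \right)} \left(-6\right) = 1 \cdot 5 \left(2 + 5 \cdot 4\right) \left(-6\right) = 1 \cdot 5 \left(2 + 20\right) \left(-6\right) = 1 \cdot 5 \cdot 22 \left(-6\right) = 1 \cdot 110 \left(-6\right) = 110 \left(-6\right) = -660$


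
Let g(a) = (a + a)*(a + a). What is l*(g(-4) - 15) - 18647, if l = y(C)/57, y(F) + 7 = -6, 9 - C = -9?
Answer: -1063516/57 ≈ -18658.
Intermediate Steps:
C = 18 (C = 9 - 1*(-9) = 9 + 9 = 18)
y(F) = -13 (y(F) = -7 - 6 = -13)
l = -13/57 ≈ -0.22807
g(a) = 4*a² (g(a) = (2*a)*(2*a) = 4*a²)
l*(g(-4) - 15) - 18647 = -13*(4*(-4)² - 15)/57 - 18647 = -13*(4*16 - 15)/57 - 18647 = -13*(64 - 15)/57 - 18647 = -13/57*49 - 18647 = -637/57 - 18647 = -1063516/57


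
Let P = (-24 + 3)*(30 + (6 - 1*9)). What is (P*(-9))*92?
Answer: 469476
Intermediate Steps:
P = -567 (P = -21*(30 + (6 - 9)) = -21*(30 - 3) = -21*27 = -567)
(P*(-9))*92 = -567*(-9)*92 = 5103*92 = 469476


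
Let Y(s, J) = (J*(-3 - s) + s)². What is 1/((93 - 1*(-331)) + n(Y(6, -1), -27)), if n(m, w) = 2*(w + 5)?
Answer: 1/380 ≈ 0.0026316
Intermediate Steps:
Y(s, J) = (s + J*(-3 - s))²
n(m, w) = 10 + 2*w (n(m, w) = 2*(5 + w) = 10 + 2*w)
1/((93 - 1*(-331)) + n(Y(6, -1), -27)) = 1/((93 - 1*(-331)) + (10 + 2*(-27))) = 1/((93 + 331) + (10 - 54)) = 1/(424 - 44) = 1/380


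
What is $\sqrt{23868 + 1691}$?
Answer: $\sqrt{25559} \approx 159.87$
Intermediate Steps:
$\sqrt{23868 + 1691} = \sqrt{25559}$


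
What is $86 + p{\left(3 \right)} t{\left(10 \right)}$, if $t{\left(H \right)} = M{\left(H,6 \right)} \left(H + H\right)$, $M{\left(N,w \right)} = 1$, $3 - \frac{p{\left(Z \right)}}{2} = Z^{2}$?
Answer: $-154$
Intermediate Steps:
$p{\left(Z \right)} = 6 - 2 Z^{2}$
$t{\left(H \right)} = 2 H$ ($t{\left(H \right)} = 1 \left(H + H\right) = 1 \cdot 2 H = 2 H$)
$86 + p{\left(3 \right)} t{\left(10 \right)} = 86 + \left(6 - 2 \cdot 3^{2}\right) 2 \cdot 10 = 86 + \left(6 - 18\right) 20 = 86 - 240 = -154$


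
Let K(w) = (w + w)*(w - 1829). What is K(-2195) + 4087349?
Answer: 21752709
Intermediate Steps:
K(w) = 2*w*(-1829 + w) (K(w) = (2*w)*(-1829 + w) = 2*w*(-1829 + w))
K(-2195) + 4087349 = 2*(-2195)*(-1829 - 2195) + 4087349 = 2*(-2195)*(-4024) + 4087349 = 17665360 + 4087349 = 21752709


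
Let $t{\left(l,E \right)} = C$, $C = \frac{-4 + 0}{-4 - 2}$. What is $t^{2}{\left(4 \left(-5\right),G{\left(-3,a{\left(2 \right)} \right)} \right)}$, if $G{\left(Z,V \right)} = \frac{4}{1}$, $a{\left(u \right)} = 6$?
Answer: $\frac{4}{9} \approx 0.44444$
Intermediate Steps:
$C = \frac{2}{3}$ ($C = - \frac{4}{-6} = \left(-4\right) \left(- \frac{1}{6}\right) = \frac{2}{3} \approx 0.66667$)
$G{\left(Z,V \right)} = 4$ ($G{\left(Z,V \right)} = 4 \cdot 1 = 4$)
$t{\left(l,E \right)} = \frac{2}{3}$
$t^{2}{\left(4 \left(-5\right),G{\left(-3,a{\left(2 \right)} \right)} \right)} = \left(\frac{2}{3}\right)^{2} = \frac{4}{9}$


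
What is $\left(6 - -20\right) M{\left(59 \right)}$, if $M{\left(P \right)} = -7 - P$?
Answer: $-1716$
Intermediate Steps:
$\left(6 - -20\right) M{\left(59 \right)} = \left(6 - -20\right) \left(-7 - 59\right) = \left(6 + 20\right) \left(-7 - 59\right) = 26 \left(-66\right) = -1716$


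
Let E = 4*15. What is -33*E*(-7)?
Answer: 13860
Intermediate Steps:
E = 60
-33*E*(-7) = -33*60*(-7) = -1980*(-7) = 13860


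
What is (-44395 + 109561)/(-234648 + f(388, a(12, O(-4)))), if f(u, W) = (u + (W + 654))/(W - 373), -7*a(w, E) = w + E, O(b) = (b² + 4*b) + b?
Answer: -85334877/307275199 ≈ -0.27771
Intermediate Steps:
O(b) = b² + 5*b
a(w, E) = -E/7 - w/7 (a(w, E) = -(w + E)/7 = -(E + w)/7 = -E/7 - w/7)
f(u, W) = (654 + W + u)/(-373 + W) (f(u, W) = (u + (654 + W))/(-373 + W) = (654 + W + u)/(-373 + W))
(-44395 + 109561)/(-234648 + f(388, a(12, O(-4)))) = (-44395 + 109561)/(-234648 + (654 + (-(-4)*(5 - 4)/7 - ⅐*12) + 388)/(-373 + (-(-4)*(5 - 4)/7 - ⅐*12))) = 65166/(-234648 + (654 + (-(-4)/7 - 12/7) + 388)/(-373 + (-(-4)/7 - 12/7))) = 65166/(-234648 + (654 + (-⅐*(-4) - 12/7) + 388)/(-373 + (-⅐*(-4) - 12/7))) = 65166/(-234648 + (654 + (4/7 - 12/7) + 388)/(-373 + (4/7 - 12/7))) = 65166/(-234648 + (654 - 8/7 + 388)/(-373 - 8/7)) = 65166/(-234648 + (7286/7)/(-2619/7)) = 65166/(-234648 - 7/2619*7286/7) = 65166/(-234648 - 7286/2619) = 65166/(-614550398/2619) = 65166*(-2619/614550398) = -85334877/307275199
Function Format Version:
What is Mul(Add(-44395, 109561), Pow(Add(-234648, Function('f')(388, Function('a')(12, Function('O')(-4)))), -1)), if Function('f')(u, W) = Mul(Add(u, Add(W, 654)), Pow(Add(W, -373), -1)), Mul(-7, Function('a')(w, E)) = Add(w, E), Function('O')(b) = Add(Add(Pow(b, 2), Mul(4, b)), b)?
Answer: Rational(-85334877, 307275199) ≈ -0.27771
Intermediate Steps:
Function('O')(b) = Add(Pow(b, 2), Mul(5, b))
Function('a')(w, E) = Add(Mul(Rational(-1, 7), E), Mul(Rational(-1, 7), w)) (Function('a')(w, E) = Mul(Rational(-1, 7), Add(w, E)) = Mul(Rational(-1, 7), Add(E, w)) = Add(Mul(Rational(-1, 7), E), Mul(Rational(-1, 7), w)))
Function('f')(u, W) = Mul(Pow(Add(-373, W), -1), Add(654, W, u)) (Function('f')(u, W) = Mul(Add(u, Add(654, W)), Pow(Add(-373, W), -1)) = Mul(Add(654, W, u), Pow(Add(-373, W), -1)) = Mul(Pow(Add(-373, W), -1), Add(654, W, u)))
Mul(Add(-44395, 109561), Pow(Add(-234648, Function('f')(388, Function('a')(12, Function('O')(-4)))), -1)) = Mul(Add(-44395, 109561), Pow(Add(-234648, Mul(Pow(Add(-373, Add(Mul(Rational(-1, 7), Mul(-4, Add(5, -4))), Mul(Rational(-1, 7), 12))), -1), Add(654, Add(Mul(Rational(-1, 7), Mul(-4, Add(5, -4))), Mul(Rational(-1, 7), 12)), 388))), -1)) = Mul(65166, Pow(Add(-234648, Mul(Pow(Add(-373, Add(Mul(Rational(-1, 7), Mul(-4, 1)), Rational(-12, 7))), -1), Add(654, Add(Mul(Rational(-1, 7), Mul(-4, 1)), Rational(-12, 7)), 388))), -1)) = Mul(65166, Pow(Add(-234648, Mul(Pow(Add(-373, Add(Mul(Rational(-1, 7), -4), Rational(-12, 7))), -1), Add(654, Add(Mul(Rational(-1, 7), -4), Rational(-12, 7)), 388))), -1)) = Mul(65166, Pow(Add(-234648, Mul(Pow(Add(-373, Add(Rational(4, 7), Rational(-12, 7))), -1), Add(654, Add(Rational(4, 7), Rational(-12, 7)), 388))), -1)) = Mul(65166, Pow(Add(-234648, Mul(Pow(Add(-373, Rational(-8, 7)), -1), Add(654, Rational(-8, 7), 388))), -1)) = Mul(65166, Pow(Add(-234648, Mul(Pow(Rational(-2619, 7), -1), Rational(7286, 7))), -1)) = Mul(65166, Pow(Add(-234648, Mul(Rational(-7, 2619), Rational(7286, 7))), -1)) = Mul(65166, Pow(Add(-234648, Rational(-7286, 2619)), -1)) = Mul(65166, Pow(Rational(-614550398, 2619), -1)) = Mul(65166, Rational(-2619, 614550398)) = Rational(-85334877, 307275199)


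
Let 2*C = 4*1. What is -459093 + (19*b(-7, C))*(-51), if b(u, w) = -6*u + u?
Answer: -493008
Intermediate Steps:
C = 2 (C = (4*1)/2 = (1/2)*4 = 2)
b(u, w) = -5*u
-459093 + (19*b(-7, C))*(-51) = -459093 + (19*(-5*(-7)))*(-51) = -459093 + (19*35)*(-51) = -459093 + 665*(-51) = -459093 - 33915 = -493008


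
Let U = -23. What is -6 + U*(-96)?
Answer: 2202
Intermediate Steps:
-6 + U*(-96) = -6 - 23*(-96) = -6 + 2208 = 2202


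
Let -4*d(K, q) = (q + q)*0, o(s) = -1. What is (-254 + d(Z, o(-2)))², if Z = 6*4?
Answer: 64516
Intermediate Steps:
Z = 24
d(K, q) = 0 (d(K, q) = -(q + q)*0/4 = -2*q*0/4 = -¼*0 = 0)
(-254 + d(Z, o(-2)))² = (-254 + 0)² = (-254)² = 64516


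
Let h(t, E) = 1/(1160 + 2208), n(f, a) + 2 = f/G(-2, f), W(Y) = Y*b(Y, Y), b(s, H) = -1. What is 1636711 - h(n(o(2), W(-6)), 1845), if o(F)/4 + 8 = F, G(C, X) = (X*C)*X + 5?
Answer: 5512442647/3368 ≈ 1.6367e+6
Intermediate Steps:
G(C, X) = 5 + C*X**2 (G(C, X) = (C*X)*X + 5 = C*X**2 + 5 = 5 + C*X**2)
o(F) = -32 + 4*F
W(Y) = -Y (W(Y) = Y*(-1) = -Y)
n(f, a) = -2 + f/(5 - 2*f**2)
h(t, E) = 1/3368
1636711 - h(n(o(2), W(-6)), 1845) = 1636711 - 1*1/3368 = 1636711 - 1/3368 = 5512442647/3368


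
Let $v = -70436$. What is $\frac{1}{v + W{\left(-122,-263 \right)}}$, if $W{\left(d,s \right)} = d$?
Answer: $- \frac{1}{70558} \approx -1.4173 \cdot 10^{-5}$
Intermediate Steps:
$\frac{1}{v + W{\left(-122,-263 \right)}} = \frac{1}{-70436 - 122} = \frac{1}{-70558} = - \frac{1}{70558}$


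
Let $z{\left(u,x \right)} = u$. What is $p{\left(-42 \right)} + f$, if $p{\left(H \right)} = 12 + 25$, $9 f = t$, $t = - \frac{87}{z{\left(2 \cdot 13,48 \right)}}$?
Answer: $\frac{2857}{78} \approx 36.628$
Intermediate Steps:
$t = - \frac{87}{26}$ ($t = - \frac{87}{2 \cdot 13} = - \frac{87}{26} \approx -3.3462$)
$f = - \frac{29}{78}$ ($f = \frac{1}{9} \left(- \frac{87}{26}\right) = - \frac{29}{78} \approx -0.37179$)
$p{\left(H \right)} = 37$
$p{\left(-42 \right)} + f = 37 - \frac{29}{78} = \frac{2857}{78}$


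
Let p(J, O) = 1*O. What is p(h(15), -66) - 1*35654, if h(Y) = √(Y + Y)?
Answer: -35720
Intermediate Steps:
h(Y) = √2*√Y (h(Y) = √(2*Y) = √2*√Y)
p(J, O) = O
p(h(15), -66) - 1*35654 = -66 - 1*35654 = -66 - 35654 = -35720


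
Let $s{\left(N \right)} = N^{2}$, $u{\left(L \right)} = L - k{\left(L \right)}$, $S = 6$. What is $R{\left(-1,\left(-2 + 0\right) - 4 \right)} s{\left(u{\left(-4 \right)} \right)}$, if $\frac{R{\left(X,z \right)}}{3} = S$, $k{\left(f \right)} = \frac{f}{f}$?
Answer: $450$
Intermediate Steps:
$k{\left(f \right)} = 1$
$R{\left(X,z \right)} = 18$ ($R{\left(X,z \right)} = 3 \cdot 6 = 18$)
$u{\left(L \right)} = -1 + L$ ($u{\left(L \right)} = L - 1 = -1 + L$)
$R{\left(-1,\left(-2 + 0\right) - 4 \right)} s{\left(u{\left(-4 \right)} \right)} = 18 \left(-1 - 4\right)^{2} = 18 \left(-5\right)^{2} = 18 \cdot 25 = 450$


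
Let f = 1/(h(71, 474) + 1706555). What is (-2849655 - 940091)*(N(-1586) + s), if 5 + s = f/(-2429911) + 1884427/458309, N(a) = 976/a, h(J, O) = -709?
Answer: 70367176228122776986612869/12348150978922831501 ≈ 5.6986e+6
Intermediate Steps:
f = 1/1705846 (f = 1/(-709 + 1706555) = 1/1705846 ≈ 5.8622e-7)
s = -1687526077968045617/1899715535218897154 (s = -5 + ((1/1705846)/(-2429911) + 1884427/458309) = -5 + ((1/1705846)*(-1/2429911) + 1884427*(1/458309)) = -5 + (-1/4145053959706 + 1884427/458309) = -5 + 7811051598126440153/1899715535218897154 = -1687526077968045617/1899715535218897154 ≈ -0.88830)
(-2849655 - 940091)*(N(-1586) + s) = (-2849655 - 940091)*(976/(-1586) - 1687526077968045617/1899715535218897154) = -3789746*(976*(-1/1586) - 1687526077968045617/1899715535218897154) = -3789746*(-8/13 - 1687526077968045617/1899715535218897154) = -3789746*(-37135563295335770253/24696301957845663002) = 70367176228122776986612869/12348150978922831501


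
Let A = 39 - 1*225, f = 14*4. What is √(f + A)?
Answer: I*√130 ≈ 11.402*I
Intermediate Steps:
f = 56
A = -186 (A = 39 - 225 = -186)
√(f + A) = √(56 - 186) = √(-130) = I*√130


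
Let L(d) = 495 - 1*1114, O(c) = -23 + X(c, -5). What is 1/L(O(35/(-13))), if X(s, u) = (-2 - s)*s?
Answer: -1/619 ≈ -0.0016155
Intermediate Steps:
X(s, u) = s*(-2 - s)
O(c) = -23 - c*(2 + c)
L(d) = -619 (L(d) = 495 - 1114 = -619)
1/L(O(35/(-13))) = 1/(-619) = -1/619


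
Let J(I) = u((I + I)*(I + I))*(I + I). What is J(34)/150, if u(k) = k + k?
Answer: 314432/75 ≈ 4192.4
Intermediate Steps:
u(k) = 2*k
J(I) = 16*I**3 (J(I) = (2*((I + I)*(I + I)))*(I + I) = (2*((2*I)*(2*I)))*(2*I) = (2*(4*I**2))*(2*I) = (8*I**2)*(2*I) = 16*I**3)
J(34)/150 = (16*34**3)/150 = (16*39304)*(1/150) = 628864*(1/150) = 314432/75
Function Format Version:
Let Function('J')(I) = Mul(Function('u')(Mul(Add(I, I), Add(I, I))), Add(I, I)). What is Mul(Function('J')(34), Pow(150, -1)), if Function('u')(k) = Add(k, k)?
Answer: Rational(314432, 75) ≈ 4192.4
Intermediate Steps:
Function('u')(k) = Mul(2, k)
Function('J')(I) = Mul(16, Pow(I, 3)) (Function('J')(I) = Mul(Mul(2, Mul(Add(I, I), Add(I, I))), Add(I, I)) = Mul(Mul(2, Mul(Mul(2, I), Mul(2, I))), Mul(2, I)) = Mul(Mul(2, Mul(4, Pow(I, 2))), Mul(2, I)) = Mul(Mul(8, Pow(I, 2)), Mul(2, I)) = Mul(16, Pow(I, 3)))
Mul(Function('J')(34), Pow(150, -1)) = Mul(Mul(16, Pow(34, 3)), Pow(150, -1)) = Mul(Mul(16, 39304), Rational(1, 150)) = Mul(628864, Rational(1, 150)) = Rational(314432, 75)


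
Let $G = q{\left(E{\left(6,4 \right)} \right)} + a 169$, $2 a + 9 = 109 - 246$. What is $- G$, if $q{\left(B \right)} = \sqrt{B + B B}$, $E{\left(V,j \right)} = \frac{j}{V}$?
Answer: $12337 - \frac{\sqrt{10}}{3} \approx 12336.0$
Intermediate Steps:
$q{\left(B \right)} = \sqrt{B + B^{2}}$
$a = -73$ ($a = - \frac{9}{2} + \frac{109 - 246}{2} = - \frac{9}{2} + \frac{1}{2} \left(-137\right) = - \frac{9}{2} - \frac{137}{2} = -73$)
$G = -12337 + \frac{\sqrt{10}}{3}$ ($G = \sqrt{\frac{4}{6} \left(1 + \frac{4}{6}\right)} - 12337 = \sqrt{4 \cdot \frac{1}{6} \left(1 + 4 \cdot \frac{1}{6}\right)} - 12337 = \sqrt{\frac{2 \left(1 + \frac{2}{3}\right)}{3}} - 12337 = \sqrt{\frac{2}{3} \cdot \frac{5}{3}} - 12337 = \sqrt{\frac{10}{9}} - 12337 = \frac{\sqrt{10}}{3} - 12337 = -12337 + \frac{\sqrt{10}}{3} \approx -12336.0$)
$- G = - (-12337 + \frac{\sqrt{10}}{3}) = 12337 - \frac{\sqrt{10}}{3}$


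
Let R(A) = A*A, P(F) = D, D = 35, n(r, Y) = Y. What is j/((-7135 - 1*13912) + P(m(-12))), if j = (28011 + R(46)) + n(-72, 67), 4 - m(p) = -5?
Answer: -15097/10506 ≈ -1.4370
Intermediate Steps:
m(p) = 9 (m(p) = 4 - 1*(-5) = 4 + 5 = 9)
P(F) = 35
R(A) = A**2
j = 30194 (j = (28011 + 46**2) + 67 = (28011 + 2116) + 67 = 30127 + 67 = 30194)
j/((-7135 - 1*13912) + P(m(-12))) = 30194/((-7135 - 1*13912) + 35) = 30194/((-7135 - 13912) + 35) = 30194/(-21047 + 35) = 30194/(-21012) = 30194*(-1/21012) = -15097/10506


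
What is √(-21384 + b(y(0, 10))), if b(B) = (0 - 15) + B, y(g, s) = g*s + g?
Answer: I*√21399 ≈ 146.28*I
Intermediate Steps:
y(g, s) = g + g*s
b(B) = -15 + B
√(-21384 + b(y(0, 10))) = √(-21384 + (-15 + 0*(1 + 10))) = √(-21384 + (-15 + 0*11)) = √(-21384 + (-15 + 0)) = √(-21384 - 15) = √(-21399) = I*√21399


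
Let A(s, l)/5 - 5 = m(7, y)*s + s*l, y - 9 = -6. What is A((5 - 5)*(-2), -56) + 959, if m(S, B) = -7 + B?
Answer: 984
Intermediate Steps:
y = 3 (y = 9 - 6 = 3)
A(s, l) = 25 - 20*s + 5*l*s (A(s, l) = 25 + 5*((-7 + 3)*s + s*l) = 25 + 5*(-4*s + l*s) = 25 + (-20*s + 5*l*s) = 25 - 20*s + 5*l*s)
A((5 - 5)*(-2), -56) + 959 = (25 - 20*(5 - 5)*(-2) + 5*(-56)*((5 - 5)*(-2))) + 959 = (25 - 0*(-2) + 5*(-56)*(0*(-2))) + 959 = (25 - 20*0 + 5*(-56)*0) + 959 = (25 + 0 + 0) + 959 = 25 + 959 = 984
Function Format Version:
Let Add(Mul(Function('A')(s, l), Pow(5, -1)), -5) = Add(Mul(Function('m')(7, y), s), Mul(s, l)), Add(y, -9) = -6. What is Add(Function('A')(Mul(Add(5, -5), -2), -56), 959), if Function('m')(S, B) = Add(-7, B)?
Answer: 984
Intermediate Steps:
y = 3 (y = Add(9, -6) = 3)
Function('A')(s, l) = Add(25, Mul(-20, s), Mul(5, l, s)) (Function('A')(s, l) = Add(25, Mul(5, Add(Mul(Add(-7, 3), s), Mul(s, l)))) = Add(25, Mul(5, Add(Mul(-4, s), Mul(l, s)))) = Add(25, Add(Mul(-20, s), Mul(5, l, s))) = Add(25, Mul(-20, s), Mul(5, l, s)))
Add(Function('A')(Mul(Add(5, -5), -2), -56), 959) = Add(Add(25, Mul(-20, Mul(Add(5, -5), -2)), Mul(5, -56, Mul(Add(5, -5), -2))), 959) = Add(Add(25, Mul(-20, Mul(0, -2)), Mul(5, -56, Mul(0, -2))), 959) = Add(Add(25, Mul(-20, 0), Mul(5, -56, 0)), 959) = Add(Add(25, 0, 0), 959) = Add(25, 959) = 984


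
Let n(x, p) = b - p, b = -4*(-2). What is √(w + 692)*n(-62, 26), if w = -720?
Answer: -36*I*√7 ≈ -95.247*I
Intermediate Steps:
b = 8
n(x, p) = 8 - p
√(w + 692)*n(-62, 26) = √(-720 + 692)*(8 - 1*26) = √(-28)*(8 - 26) = (2*I*√7)*(-18) = -36*I*√7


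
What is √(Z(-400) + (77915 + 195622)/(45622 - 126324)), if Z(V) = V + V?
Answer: I*√5232325226174/80702 ≈ 28.344*I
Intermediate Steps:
Z(V) = 2*V
√(Z(-400) + (77915 + 195622)/(45622 - 126324)) = √(2*(-400) + (77915 + 195622)/(45622 - 126324)) = √(-800 + 273537/(-80702)) = √(-800 + 273537*(-1/80702)) = √(-800 - 273537/80702) = √(-64835137/80702) = I*√5232325226174/80702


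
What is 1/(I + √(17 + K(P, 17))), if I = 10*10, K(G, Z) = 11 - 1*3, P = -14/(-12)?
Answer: 1/105 ≈ 0.0095238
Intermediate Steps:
P = 7/6 (P = -14*(-1/12) = 7/6 ≈ 1.1667)
K(G, Z) = 8 (K(G, Z) = 11 - 3 = 8)
I = 100
1/(I + √(17 + K(P, 17))) = 1/(100 + √(17 + 8)) = 1/(100 + √25) = 1/(100 + 5) = 1/105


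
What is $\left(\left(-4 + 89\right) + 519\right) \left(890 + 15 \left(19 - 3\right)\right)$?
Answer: $682520$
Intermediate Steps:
$\left(\left(-4 + 89\right) + 519\right) \left(890 + 15 \left(19 - 3\right)\right) = \left(85 + 519\right) \left(890 + 15 \cdot 16\right) = 604 \left(890 + 240\right) = 604 \cdot 1130 = 682520$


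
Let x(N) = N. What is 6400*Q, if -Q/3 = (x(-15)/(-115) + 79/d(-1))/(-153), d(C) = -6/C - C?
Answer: 11763200/8211 ≈ 1432.6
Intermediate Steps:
d(C) = -C - 6/C
Q = 1838/8211 (Q = -3*(-15/(-115) + 79/(-1*(-1) - 6/(-1)))/(-153) = -3*(-15*(-1/115) + 79/(1 - 6*(-1)))*(-1)/153 = -3*(3/23 + 79/(1 + 6))*(-1)/153 = -3*(3/23 + 79/7)*(-1)/153 = -5514*(-1)/(161*153) = -3*(-1838/24633) = 1838/8211 ≈ 0.22385)
6400*Q = 6400*(1838/8211) = 11763200/8211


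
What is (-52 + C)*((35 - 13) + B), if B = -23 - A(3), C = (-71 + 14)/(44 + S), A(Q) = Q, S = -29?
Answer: 1116/5 ≈ 223.20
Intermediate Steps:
C = -19/5 (C = (-71 + 14)/(44 - 29) = -57/15 = -57*1/15 = -19/5 ≈ -3.8000)
B = -26 (B = -23 - 1*3 = -23 - 3 = -26)
(-52 + C)*((35 - 13) + B) = (-52 - 19/5)*((35 - 13) - 26) = -279*(22 - 26)/5 = -279/5*(-4) = 1116/5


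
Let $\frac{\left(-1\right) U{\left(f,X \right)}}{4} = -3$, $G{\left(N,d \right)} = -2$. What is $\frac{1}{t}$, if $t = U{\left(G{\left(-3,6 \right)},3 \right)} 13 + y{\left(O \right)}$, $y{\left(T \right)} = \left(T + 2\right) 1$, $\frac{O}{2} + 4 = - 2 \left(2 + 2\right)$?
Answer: $\frac{1}{134} \approx 0.0074627$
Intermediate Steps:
$U{\left(f,X \right)} = 12$ ($U{\left(f,X \right)} = \left(-4\right) \left(-3\right) = 12$)
$O = -24$ ($O = -8 + 2 \left(- 2 \left(2 + 2\right)\right) = -8 + 2 \left(- 2 \cdot 4\right) = -8 + 2 \left(\left(-1\right) 8\right) = -8 + 2 \left(-8\right) = -8 - 16 = -24$)
$y{\left(T \right)} = 2 + T$ ($y{\left(T \right)} = \left(2 + T\right) 1 = 2 + T$)
$t = 134$ ($t = 12 \cdot 13 + \left(2 - 24\right) = 156 - 22 = 134$)
$\frac{1}{t} = \frac{1}{134}$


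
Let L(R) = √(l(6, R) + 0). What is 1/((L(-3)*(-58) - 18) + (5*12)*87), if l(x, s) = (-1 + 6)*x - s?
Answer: 867/4491632 + 29*√33/13474896 ≈ 0.00020539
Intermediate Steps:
l(x, s) = -s + 5*x (l(x, s) = 5*x - s = -s + 5*x)
L(R) = √(30 - R) (L(R) = √((-R + 5*6) + 0) = √((-R + 30) + 0) = √((30 - R) + 0) = √(30 - R))
1/((L(-3)*(-58) - 18) + (5*12)*87) = 1/((√(30 - 1*(-3))*(-58) - 18) + (5*12)*87) = 1/((√(30 + 3)*(-58) - 18) + 60*87) = 1/((√33*(-58) - 18) + 5220) = 1/((-58*√33 - 18) + 5220) = 1/((-18 - 58*√33) + 5220) = 1/(5202 - 58*√33)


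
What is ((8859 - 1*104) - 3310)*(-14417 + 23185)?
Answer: 47741760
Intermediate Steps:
((8859 - 1*104) - 3310)*(-14417 + 23185) = ((8859 - 104) - 3310)*8768 = (8755 - 3310)*8768 = 5445*8768 = 47741760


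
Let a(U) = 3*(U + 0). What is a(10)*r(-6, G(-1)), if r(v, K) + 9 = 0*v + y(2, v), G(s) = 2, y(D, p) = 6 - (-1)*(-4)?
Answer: -210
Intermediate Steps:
y(D, p) = 2 (y(D, p) = 6 - 1*4 = 6 - 4 = 2)
r(v, K) = -7 (r(v, K) = -9 + (0*v + 2) = -9 + (0 + 2) = -9 + 2 = -7)
a(U) = 3*U
a(10)*r(-6, G(-1)) = (3*10)*(-7) = 30*(-7) = -210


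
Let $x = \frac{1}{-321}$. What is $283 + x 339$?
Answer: $\frac{30168}{107} \approx 281.94$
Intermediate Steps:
$x = - \frac{1}{321} \approx -0.0031153$
$283 + x 339 = 283 - \frac{113}{107} = \frac{30168}{107}$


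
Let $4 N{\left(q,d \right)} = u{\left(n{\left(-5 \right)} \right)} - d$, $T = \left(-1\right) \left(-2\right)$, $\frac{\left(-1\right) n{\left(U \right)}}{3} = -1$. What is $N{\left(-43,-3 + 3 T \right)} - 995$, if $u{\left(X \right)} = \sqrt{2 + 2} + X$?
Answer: $- \frac{1989}{2} \approx -994.5$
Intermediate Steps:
$n{\left(U \right)} = 3$ ($n{\left(U \right)} = \left(-3\right) \left(-1\right) = 3$)
$T = 2$
$u{\left(X \right)} = 2 + X$ ($u{\left(X \right)} = \sqrt{4} + X = 2 + X$)
$N{\left(q,d \right)} = \frac{5}{4} - \frac{d}{4}$ ($N{\left(q,d \right)} = \frac{\left(2 + 3\right) - d}{4} = \frac{5 - d}{4} = \frac{5}{4} - \frac{d}{4}$)
$N{\left(-43,-3 + 3 T \right)} - 995 = \left(\frac{5}{4} - \frac{-3 + 3 \cdot 2}{4}\right) - 995 = \left(\frac{5}{4} - \frac{-3 + 6}{4}\right) - 995 = \left(\frac{5}{4} - \frac{3}{4}\right) - 995 = \frac{1}{2} - 995 = - \frac{1989}{2}$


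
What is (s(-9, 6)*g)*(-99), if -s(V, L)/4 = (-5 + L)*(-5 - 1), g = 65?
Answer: -154440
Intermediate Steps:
s(V, L) = -120 + 24*L (s(V, L) = -4*(-5 + L)*(-5 - 1) = -4*(-5 + L)*(-6) = -4*(30 - 6*L) = -120 + 24*L)
(s(-9, 6)*g)*(-99) = ((-120 + 24*6)*65)*(-99) = ((-120 + 144)*65)*(-99) = (24*65)*(-99) = 1560*(-99) = -154440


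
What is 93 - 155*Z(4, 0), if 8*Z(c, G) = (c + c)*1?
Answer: -62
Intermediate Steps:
Z(c, G) = c/4 (Z(c, G) = ((c + c)*1)/8 = ((2*c)*1)/8 = (2*c)/8 = c/4)
93 - 155*Z(4, 0) = 93 - 155*4/4 = 93 - 155*1 = 93 - 155 = -62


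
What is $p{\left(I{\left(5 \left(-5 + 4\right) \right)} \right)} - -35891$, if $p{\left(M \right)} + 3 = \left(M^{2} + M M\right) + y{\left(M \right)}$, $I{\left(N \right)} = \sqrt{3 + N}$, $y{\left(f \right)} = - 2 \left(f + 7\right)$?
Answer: $35870 - 2 i \sqrt{2} \approx 35870.0 - 2.8284 i$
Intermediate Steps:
$y{\left(f \right)} = -14 - 2 f$ ($y{\left(f \right)} = - 2 \left(7 + f\right) = -14 - 2 f$)
$p{\left(M \right)} = -17 - 2 M + 2 M^{2}$ ($p{\left(M \right)} = -3 - \left(14 - M^{2} + 2 M - M M\right) = -3 - \left(14 - 2 M^{2} + 2 M\right) = -17 - 2 M + 2 M^{2}$)
$p{\left(I{\left(5 \left(-5 + 4\right) \right)} \right)} - -35891 = \left(-17 - 2 \sqrt{3 + 5 \left(-5 + 4\right)} + 2 \left(\sqrt{3 + 5 \left(-5 + 4\right)}\right)^{2}\right) - -35891 = \left(-17 - 2 \sqrt{3 + 5 \left(-1\right)} + 2 \left(\sqrt{3 + 5 \left(-1\right)}\right)^{2}\right) + 35891 = \left(-17 - 2 \sqrt{3 - 5} + 2 \left(\sqrt{3 - 5}\right)^{2}\right) + 35891 = \left(-17 - 2 \sqrt{-2} + 2 \left(\sqrt{-2}\right)^{2}\right) + 35891 = \left(-17 - 2 i \sqrt{2} + 2 \left(i \sqrt{2}\right)^{2}\right) + 35891 = \left(-17 - 2 i \sqrt{2} + 2 \left(-2\right)\right) + 35891 = \left(-17 - 2 i \sqrt{2} - 4\right) + 35891 = \left(-21 - 2 i \sqrt{2}\right) + 35891 = 35870 - 2 i \sqrt{2}$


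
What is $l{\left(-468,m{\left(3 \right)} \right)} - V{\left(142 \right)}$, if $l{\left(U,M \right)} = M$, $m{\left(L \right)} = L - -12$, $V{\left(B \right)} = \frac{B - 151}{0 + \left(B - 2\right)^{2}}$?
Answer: $\frac{294009}{19600} \approx 15.0$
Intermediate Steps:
$V{\left(B \right)} = \frac{-151 + B}{\left(-2 + B\right)^{2}}$ ($V{\left(B \right)} = \frac{-151 + B}{0 + \left(-2 + B\right)^{2}} = \frac{-151 + B}{\left(-2 + B\right)^{2}}$)
$m{\left(L \right)} = 12 + L$ ($m{\left(L \right)} = L + 12 = 12 + L$)
$l{\left(-468,m{\left(3 \right)} \right)} - V{\left(142 \right)} = \left(12 + 3\right) - \frac{-151 + 142}{\left(-2 + 142\right)^{2}} = 15 - \frac{1}{19600} \left(-9\right) = 15 - - \frac{9}{19600} = 15 + \frac{9}{19600} = \frac{294009}{19600}$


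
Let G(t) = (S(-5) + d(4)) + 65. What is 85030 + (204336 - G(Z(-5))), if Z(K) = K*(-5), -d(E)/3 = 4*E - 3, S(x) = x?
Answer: 289345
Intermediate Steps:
d(E) = 9 - 12*E (d(E) = -3*(4*E - 3) = -3*(-3 + 4*E) = 9 - 12*E)
Z(K) = -5*K
G(t) = 21 (G(t) = (-5 + (9 - 12*4)) + 65 = (-5 + (9 - 48)) + 65 = (-5 - 39) + 65 = -44 + 65 = 21)
85030 + (204336 - G(Z(-5))) = 85030 + (204336 - 1*21) = 85030 + (204336 - 21) = 85030 + 204315 = 289345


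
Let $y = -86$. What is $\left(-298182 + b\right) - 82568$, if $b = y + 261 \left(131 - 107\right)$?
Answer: $-374572$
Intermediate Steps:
$b = 6178$ ($b = -86 + 261 \left(131 - 107\right) = -86 + 261 \cdot 24 = -86 + 6264 = 6178$)
$\left(-298182 + b\right) - 82568 = \left(-298182 + 6178\right) - 82568 = -292004 - 82568 = -374572$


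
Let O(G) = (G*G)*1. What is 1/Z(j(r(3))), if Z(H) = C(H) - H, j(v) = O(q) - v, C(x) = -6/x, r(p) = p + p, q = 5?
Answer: -19/367 ≈ -0.051771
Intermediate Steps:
r(p) = 2*p
O(G) = G**2 (O(G) = G**2*1 = G**2)
j(v) = 25 - v (j(v) = 5**2 - v = 25 - v)
Z(H) = -H - 6/H (Z(H) = -6/H - H = -H - 6/H)
1/Z(j(r(3))) = 1/(-(25 - 2*3) - 6/(25 - 2*3)) = 1/(-(25 - 1*6) - 6/(25 - 1*6)) = 1/(-(25 - 6) - 6/(25 - 6)) = 1/(-1*19 - 6/19) = 1/(-19 - 6*1/19) = 1/(-19 - 6/19) = 1/(-367/19) = -19/367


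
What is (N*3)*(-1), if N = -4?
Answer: 12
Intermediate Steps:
(N*3)*(-1) = -4*3*(-1) = -12*(-1) = 12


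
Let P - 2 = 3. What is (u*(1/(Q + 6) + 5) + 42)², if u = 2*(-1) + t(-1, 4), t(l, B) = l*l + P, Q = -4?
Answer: 4096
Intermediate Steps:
P = 5 (P = 2 + 3 = 5)
t(l, B) = 5 + l² (t(l, B) = l*l + 5 = l² + 5 = 5 + l²)
u = 4 (u = 2*(-1) + (5 + (-1)²) = -2 + (5 + 1) = -2 + 6 = 4)
(u*(1/(Q + 6) + 5) + 42)² = (4*(1/(-4 + 6) + 5) + 42)² = (4*(1/2 + 5) + 42)² = (4*(½ + 5) + 42)² = (4*(11/2) + 42)² = (22 + 42)² = 64² = 4096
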